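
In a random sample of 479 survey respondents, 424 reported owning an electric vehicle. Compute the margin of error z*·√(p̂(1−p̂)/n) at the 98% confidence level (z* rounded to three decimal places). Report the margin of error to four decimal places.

ME = 0.0339

Sample proportion p̂ = 424/479 = 0.88518.
Standard error of p̂: √(0.101638/479) = √0.000212189 = 0.014567.
For 98% confidence, z* = 2.326.
So ME = 0.0339.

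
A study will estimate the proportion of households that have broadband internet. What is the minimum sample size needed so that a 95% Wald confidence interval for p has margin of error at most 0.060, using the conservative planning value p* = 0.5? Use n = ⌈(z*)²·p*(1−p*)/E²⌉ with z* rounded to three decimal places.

n = 267

The 95% critical value is z* = 1.960.
p*(1−p*) = 0.2500.
(z*)²·p*(1−p*)/E² = 3.841600·0.2500/0.003600 = 266.778.
Rounding up, n = 267.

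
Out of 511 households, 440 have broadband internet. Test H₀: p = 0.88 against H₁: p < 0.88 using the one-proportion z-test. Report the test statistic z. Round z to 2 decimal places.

Sample proportion p̂ = 440/511 = 0.86106.
Null standard error: √(0.88·0.12/511) = √0.000206654 = 0.014375.
Test statistic: z = -0.01894/0.014375 = -1.32.

z = -1.32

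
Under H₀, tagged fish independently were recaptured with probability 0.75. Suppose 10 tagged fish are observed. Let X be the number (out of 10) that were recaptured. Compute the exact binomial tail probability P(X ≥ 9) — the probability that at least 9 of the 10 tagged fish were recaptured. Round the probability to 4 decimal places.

X is binomial with n = 10 and p = 0.75.
P(X ≥ 9) = C(10,9)·0.75^9·0.25^1 + C(10,10)·0.75^10·0.25^0.
= 0.187712 + 0.056314 = 0.2440.

P = 0.2440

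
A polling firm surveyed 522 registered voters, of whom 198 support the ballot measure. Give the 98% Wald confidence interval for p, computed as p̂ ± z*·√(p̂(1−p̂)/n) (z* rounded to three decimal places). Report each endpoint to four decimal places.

The sample proportion is 198/522 = 0.37931.
SE = √(p̂(1−p̂)/n) = √(0.235434/522) = 0.021237.
The 98% critical value is z* = 2.326.
Margin of error: 2.326 × 0.021237 = 0.04940.
CI: 0.37931 ± 0.04940 = (0.3299, 0.4287).

(0.3299, 0.4287)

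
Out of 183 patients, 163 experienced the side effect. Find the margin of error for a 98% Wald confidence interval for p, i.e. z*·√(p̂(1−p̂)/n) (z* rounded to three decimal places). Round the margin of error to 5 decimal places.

With x = 163 successes in n = 183, p̂ = 0.89071.
SE(p̂) = √(0.89071·0.10929/183) = 0.023064.
For 98% confidence, z* = 2.326.
ME = 2.326·0.023064 = 0.05365.

ME = 0.05365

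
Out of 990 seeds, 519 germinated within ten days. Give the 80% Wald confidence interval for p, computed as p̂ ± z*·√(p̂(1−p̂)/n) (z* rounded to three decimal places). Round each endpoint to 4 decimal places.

p̂ = 519/990 = 0.52424.
Standard error of p̂: √(0.249412/990) = √0.000251932 = 0.015872.
For 80% confidence, z* = 1.282.
Margin = 1.282·0.015872 = 0.02035.
So the interval runs from 0.5039 to 0.5446.

(0.5039, 0.5446)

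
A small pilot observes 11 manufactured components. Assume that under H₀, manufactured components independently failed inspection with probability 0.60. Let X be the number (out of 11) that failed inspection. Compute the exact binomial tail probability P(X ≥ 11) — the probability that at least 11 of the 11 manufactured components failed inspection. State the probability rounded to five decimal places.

X ~ Binomial(n=11, p=0.60).
P(X ≥ 11) = C(11,11)·0.60^11·0.40^0.
= 0.003628 = 0.00363.

P = 0.00363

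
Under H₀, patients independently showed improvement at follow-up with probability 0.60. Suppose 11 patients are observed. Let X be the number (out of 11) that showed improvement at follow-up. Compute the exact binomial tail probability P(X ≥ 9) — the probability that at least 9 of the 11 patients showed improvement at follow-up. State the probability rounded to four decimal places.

P = 0.1189

X ~ Binomial(n=11, p=0.60).
P(X ≥ 9) = C(11,9)·0.60^9·0.40^2 + C(11,10)·0.60^10·0.40^1 + C(11,11)·0.60^11·0.40^0.
= 0.088684 + 0.026605 + 0.003628 = 0.1189.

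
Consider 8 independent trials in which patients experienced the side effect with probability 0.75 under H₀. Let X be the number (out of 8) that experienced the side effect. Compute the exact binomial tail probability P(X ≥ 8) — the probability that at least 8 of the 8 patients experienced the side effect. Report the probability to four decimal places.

X is binomial with n = 8 and p = 0.75.
P(X ≥ 8) = C(8,8)·0.75^8·0.25^0.
= 0.100113 = 0.1001.

P = 0.1001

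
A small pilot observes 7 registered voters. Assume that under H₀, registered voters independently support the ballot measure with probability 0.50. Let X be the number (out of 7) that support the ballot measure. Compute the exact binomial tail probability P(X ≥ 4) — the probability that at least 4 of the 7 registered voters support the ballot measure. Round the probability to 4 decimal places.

P = 0.5000

X is binomial with n = 7 and p = 0.50.
P(X ≥ 4) = C(7,4)·0.50^4·0.50^3 + C(7,5)·0.50^5·0.50^2 + C(7,6)·0.50^6·0.50^1 + C(7,7)·0.50^7·0.50^0.
= 0.273438 + 0.164062 + 0.054688 + 0.007812 = 0.5000.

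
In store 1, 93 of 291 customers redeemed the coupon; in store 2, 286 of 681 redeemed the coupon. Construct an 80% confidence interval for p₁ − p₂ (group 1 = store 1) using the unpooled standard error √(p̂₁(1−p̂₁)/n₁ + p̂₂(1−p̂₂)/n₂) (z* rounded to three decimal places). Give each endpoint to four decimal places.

(-0.1430, -0.0578)

p̂₁ = 0.31959, p̂₂ = 0.41997, so the observed difference is -0.10038.
SE = √(0.000747256 + 0.000357702) = √0.001104958 = 0.033241.
The 80% critical value is z* = 1.282. Margin = 1.282·0.033241 = 0.04261.
So the interval runs from -0.1430 to -0.0578.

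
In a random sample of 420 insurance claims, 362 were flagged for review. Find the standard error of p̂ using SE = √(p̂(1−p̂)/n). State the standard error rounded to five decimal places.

Sample proportion p̂ = 362/420 = 0.86190.
p̂(1−p̂) = 0.119028.
SE = √(0.119028/420) = 0.01683.

SE = 0.01683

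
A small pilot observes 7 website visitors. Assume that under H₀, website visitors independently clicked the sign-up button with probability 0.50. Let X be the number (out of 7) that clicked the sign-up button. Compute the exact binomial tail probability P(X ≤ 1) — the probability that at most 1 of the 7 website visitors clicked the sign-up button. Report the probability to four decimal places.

P = 0.0625

X ~ Binomial(n=7, p=0.50).
P(X ≤ 1) = C(7,0)·0.50^0·0.50^7 + C(7,1)·0.50^1·0.50^6.
= 0.007812 + 0.054688 = 0.0625.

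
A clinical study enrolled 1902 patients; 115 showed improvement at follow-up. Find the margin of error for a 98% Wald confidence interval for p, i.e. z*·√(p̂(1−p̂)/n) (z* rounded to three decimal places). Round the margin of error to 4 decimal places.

With x = 115 successes in n = 1902, p̂ = 0.06046.
SE = √(p̂(1−p̂)/n) = √(0.056807/1902) = 0.005465.
For 98% confidence, z* = 2.326.
ME = 2.326·0.005465 = 0.0127.

ME = 0.0127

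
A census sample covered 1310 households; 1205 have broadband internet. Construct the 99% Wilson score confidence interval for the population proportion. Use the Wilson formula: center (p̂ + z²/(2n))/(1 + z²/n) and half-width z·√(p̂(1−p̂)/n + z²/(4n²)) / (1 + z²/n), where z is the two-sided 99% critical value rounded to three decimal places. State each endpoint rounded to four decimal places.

(0.8983, 0.9371)

Here p̂ = 1205/1310 = 0.91985 and z = 2.576 (z² = 6.635776).
Denominator 1 + z²/n = 1 + 6.635776/1310 = 1.005065.
Center = (0.91985 + 0.002533)/1.005065 = 0.91773.
Radicand: p̂(1−p̂)/n + z²/(4n²) = 0.000056281 + 0.000000967 = 0.000057248.
Half-width = 2.576·√0.000057248/1.005065 = 0.01939.
CI: 0.91773 ± 0.01939 = (0.8983, 0.9371).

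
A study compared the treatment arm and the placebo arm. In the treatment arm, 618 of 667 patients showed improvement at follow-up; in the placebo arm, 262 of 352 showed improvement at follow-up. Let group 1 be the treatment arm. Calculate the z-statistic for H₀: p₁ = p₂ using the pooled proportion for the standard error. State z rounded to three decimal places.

p̂₁ = 618/667 = 0.92654, p̂₂ = 262/352 = 0.74432.
Pooling: p̂ = 880/1019 = 0.86359.
SE = √[p̂(1−p̂)(1/n₁+1/n₂)] = √[0.86359·0.13641·(1/667+1/352)] ≈ 0.022611.
z = (p̂₁ − p̂₂)/SE = (0.92654 − 0.74432)/0.022611 = 0.18222/0.022611 = 8.059.

z = 8.059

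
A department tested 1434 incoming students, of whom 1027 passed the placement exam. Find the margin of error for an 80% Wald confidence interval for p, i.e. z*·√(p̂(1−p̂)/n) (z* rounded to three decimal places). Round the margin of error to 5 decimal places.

ME = 0.01526

p̂ = 1027/1434 = 0.71618.
SE(p̂) = √(0.71618·0.28382/1434) = 0.011906.
The 80% critical value is z* = 1.282.
ME = 1.282·0.011906 = 0.01526.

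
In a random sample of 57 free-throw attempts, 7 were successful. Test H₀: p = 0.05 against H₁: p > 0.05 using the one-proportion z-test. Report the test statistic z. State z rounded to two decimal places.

With x = 7 successes in n = 57, p̂ = 0.12281.
SE₀ = √(0.05·0.95/57) = 0.028868.
z = (0.12281 − 0.05)/0.028868 = 0.07281/0.028868 = 2.52.

z = 2.52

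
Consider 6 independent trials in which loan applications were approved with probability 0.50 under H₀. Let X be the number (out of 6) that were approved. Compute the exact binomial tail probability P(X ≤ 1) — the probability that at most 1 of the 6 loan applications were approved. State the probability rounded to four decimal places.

X ~ Binomial(n=6, p=0.50).
P(X ≤ 1) = C(6,0)·0.50^0·0.50^6 + C(6,1)·0.50^1·0.50^5.
= 0.015625 + 0.093750 = 0.1094.

P = 0.1094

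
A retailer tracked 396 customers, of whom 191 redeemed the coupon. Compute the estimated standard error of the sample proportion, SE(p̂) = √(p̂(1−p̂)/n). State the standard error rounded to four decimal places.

SE = 0.0251

With x = 191 successes in n = 396, p̂ = 0.48232.
p̂(1−p̂) = 0.48232·0.51768 = 0.249687.
Dividing by n and taking the root: √0.000630523 = 0.0251.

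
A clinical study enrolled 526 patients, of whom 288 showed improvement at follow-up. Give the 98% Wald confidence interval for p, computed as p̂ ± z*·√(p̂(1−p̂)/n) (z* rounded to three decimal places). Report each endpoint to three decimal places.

The sample proportion is 288/526 = 0.54753.
SE(p̂) = √(0.54753·0.45247/526) = 0.021702.
The 98% critical value is z* = 2.326.
Margin = 2.326·0.021702 = 0.05048.
Interval: 0.54753 ± 0.05048 → (0.497, 0.598).

(0.497, 0.598)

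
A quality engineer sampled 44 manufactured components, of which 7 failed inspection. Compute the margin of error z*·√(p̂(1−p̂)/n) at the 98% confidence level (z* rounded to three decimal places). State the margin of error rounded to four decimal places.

The sample proportion is 7/44 = 0.15909.
SE(p̂) = √(0.15909·0.84091/44) = 0.055141.
z* = 2.326 at the 98% level.
Margin of error = z*·SE = 2.326 × 0.055141 = 0.1283.

ME = 0.1283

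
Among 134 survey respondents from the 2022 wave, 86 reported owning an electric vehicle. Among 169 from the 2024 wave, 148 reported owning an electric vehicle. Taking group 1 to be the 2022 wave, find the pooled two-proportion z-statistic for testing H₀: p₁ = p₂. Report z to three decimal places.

p̂₁ = 86/134 = 0.64179, p̂₂ = 148/169 = 0.87574.
Pooled p̂ = (86+148)/(134+169) = 234/303 = 0.77228.
Pooled SE = √[0.1758651·0.01337985] ≈ 0.048508.
z = -0.23395/0.048508 = -4.823.

z = -4.823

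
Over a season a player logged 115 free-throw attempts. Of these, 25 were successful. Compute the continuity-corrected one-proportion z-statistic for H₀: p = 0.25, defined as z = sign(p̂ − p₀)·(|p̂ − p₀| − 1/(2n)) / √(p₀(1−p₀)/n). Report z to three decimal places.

Sample proportion p̂ = 25/115 = 0.21739. p̂ − p₀ = -0.032609.
1/(2n) = 0.004348.
Corrected numerator: |-0.032609| − 0.004348 = 0.028261.
SE₀ = √(0.25·0.75/115) = 0.040379.
z = (−)0.028261/0.040379 = -0.700.

z = -0.700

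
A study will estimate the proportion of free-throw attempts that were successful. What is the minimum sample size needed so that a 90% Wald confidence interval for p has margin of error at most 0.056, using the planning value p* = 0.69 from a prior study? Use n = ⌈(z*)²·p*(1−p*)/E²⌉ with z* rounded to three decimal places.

z* = 1.645 at the 90% level.
p*(1−p*) = 0.2139.
(z*)²·p*(1−p*)/E² = 2.706025·0.2139/0.003136 = 184.572.
Rounding up, n = 185.

n = 185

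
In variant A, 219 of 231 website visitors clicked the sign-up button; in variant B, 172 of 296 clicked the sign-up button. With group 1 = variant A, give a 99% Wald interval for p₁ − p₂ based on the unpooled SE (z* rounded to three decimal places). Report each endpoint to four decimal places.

p̂₁ = 219/231 = 0.94805, p̂₂ = 172/296 = 0.58108; p̂₁ − p̂₂ = 0.36697.
Unpooled SE = √(p̂₁(1−p̂₁)/n₁ + p̂₂(1−p̂₂)/n₂) = √(0.000213201 + 0.000822385) = 0.032181.
For 99% confidence, z* = 2.576. Margin = 2.576·0.032181 = 0.08290.
CI: 0.36697 ± 0.08290 = (0.2841, 0.4499).

(0.2841, 0.4499)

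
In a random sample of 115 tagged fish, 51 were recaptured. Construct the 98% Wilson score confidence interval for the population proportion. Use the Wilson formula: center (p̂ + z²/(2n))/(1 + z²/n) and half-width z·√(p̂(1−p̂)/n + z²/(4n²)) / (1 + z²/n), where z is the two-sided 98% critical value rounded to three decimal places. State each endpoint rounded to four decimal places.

Here p̂ = 51/115 = 0.44348 and z = 2.326 (z² = 5.410276).
Denominator 1 + z²/n = 1 + 5.410276/115 = 1.047046.
Center = (0.44348 + 0.023523)/1.047046 = 0.44602.
Radicand: p̂(1−p̂)/n + z²/(4n²) = 0.002146133 + 0.000102274 = 0.002248407.
Half-width = 2.326·√0.002248407/1.047046 = 0.10534.
Interval: 0.44602 ± 0.10534 → (0.3407, 0.5514).

(0.3407, 0.5514)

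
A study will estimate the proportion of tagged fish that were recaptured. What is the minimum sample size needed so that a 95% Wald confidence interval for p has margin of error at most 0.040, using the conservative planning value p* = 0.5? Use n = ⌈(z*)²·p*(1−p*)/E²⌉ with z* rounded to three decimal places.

For 95% confidence, z* = 1.960.
p*(1−p*) = 0.2500.
(z*)²·p*(1−p*)/E² = 3.841600·0.2500/0.001600 = 600.250.
⌈600.250⌉ = 601.

n = 601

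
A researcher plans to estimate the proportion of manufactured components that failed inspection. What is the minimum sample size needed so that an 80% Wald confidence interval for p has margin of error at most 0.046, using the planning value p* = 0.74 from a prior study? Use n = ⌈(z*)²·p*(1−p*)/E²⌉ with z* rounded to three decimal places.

z* = 1.282 at the 80% level.
p*(1−p*) = 0.74·0.26 = 0.1924.
(z*)²·p*(1−p*)/E² = 1.643524·0.1924/0.002116 = 149.440.
⌈149.440⌉ = 150.

n = 150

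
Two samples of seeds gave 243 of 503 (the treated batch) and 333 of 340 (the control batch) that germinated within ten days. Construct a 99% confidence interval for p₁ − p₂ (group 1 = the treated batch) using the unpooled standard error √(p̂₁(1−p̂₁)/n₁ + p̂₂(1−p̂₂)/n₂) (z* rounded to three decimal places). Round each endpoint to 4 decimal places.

p̂₁ = 243/503 = 0.48310, p̂₂ = 333/340 = 0.97941; p̂₁ − p̂₂ = -0.49631.
SE = √(0.000496450 + 0.000059307) = √0.000555757 = 0.023575.
For 99% confidence, z* = 2.576. Margin = 2.576·0.023575 = 0.06073.
Interval: -0.49631 ± 0.06073 → (-0.5570, -0.4356).

(-0.5570, -0.4356)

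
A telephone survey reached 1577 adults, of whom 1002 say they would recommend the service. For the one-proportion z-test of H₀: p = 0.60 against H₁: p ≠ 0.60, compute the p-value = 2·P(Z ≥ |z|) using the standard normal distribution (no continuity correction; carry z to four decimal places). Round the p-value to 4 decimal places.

p-value = 0.0041

Sample proportion p̂ = 1002/1577 = 0.63538.
Under H₀, SE = √(p₀(1−p₀)/n) = √(0.60·0.40/1577) = √0.000152188 = 0.012336.
z = (p̂ − p₀)/SE = (1002/1577 − 0.60)/0.012336 ≈ 2.8682.
From the standard normal, 2·P(Z ≥ |z|) = 0.0041.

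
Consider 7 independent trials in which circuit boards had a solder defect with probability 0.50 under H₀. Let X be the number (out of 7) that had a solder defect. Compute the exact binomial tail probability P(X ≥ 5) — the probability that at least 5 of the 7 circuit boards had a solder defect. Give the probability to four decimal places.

X is binomial with n = 7 and p = 0.50.
P(X ≥ 5) = C(7,5)·0.50^5·0.50^2 + C(7,6)·0.50^6·0.50^1 + C(7,7)·0.50^7·0.50^0.
= 0.164062 + 0.054688 + 0.007812 = 0.2266.

P = 0.2266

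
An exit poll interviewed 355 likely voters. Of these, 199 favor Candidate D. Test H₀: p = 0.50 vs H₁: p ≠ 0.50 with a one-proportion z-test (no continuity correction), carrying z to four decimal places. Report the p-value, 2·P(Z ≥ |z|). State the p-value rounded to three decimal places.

The sample proportion is 199/355 = 0.56056.
Null standard error: √(0.50·0.50/355) = √0.000704225 = 0.026537.
z = (p̂ − p₀)/SE = (199/355 − 0.50)/0.026537 ≈ 2.2822.
From the standard normal, 2·P(Z ≥ |z|) = 0.022.

p-value = 0.022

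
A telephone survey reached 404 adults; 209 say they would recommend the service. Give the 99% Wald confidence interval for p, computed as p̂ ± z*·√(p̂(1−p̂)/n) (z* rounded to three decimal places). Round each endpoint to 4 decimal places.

p̂ = 209/404 = 0.51733.
SE = √(p̂(1−p̂)/n) = √(0.249700/404) = 0.024861.
For 99% confidence, z* = 2.576.
Margin of error: 2.576 × 0.024861 = 0.06404.
So the interval runs from 0.4533 to 0.5814.

(0.4533, 0.5814)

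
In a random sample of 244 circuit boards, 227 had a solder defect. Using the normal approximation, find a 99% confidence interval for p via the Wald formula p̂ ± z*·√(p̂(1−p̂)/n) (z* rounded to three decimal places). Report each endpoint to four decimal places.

(0.8883, 0.9723)

With x = 227 successes in n = 244, p̂ = 0.93033.
Standard error of p̂: √(0.064818/244) = √0.000265647 = 0.016299.
z* = 2.576 at the 99% level.
Margin of error: 2.576 × 0.016299 = 0.04199.
CI: 0.93033 ± 0.04199 = (0.8883, 0.9723).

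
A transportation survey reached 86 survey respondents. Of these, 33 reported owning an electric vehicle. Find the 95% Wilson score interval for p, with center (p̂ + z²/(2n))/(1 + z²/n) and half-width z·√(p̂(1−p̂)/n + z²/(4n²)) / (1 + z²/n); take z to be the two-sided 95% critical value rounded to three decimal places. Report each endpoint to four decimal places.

Here p̂ = 33/86 = 0.38372 and z = 1.960 (z² = 3.841600).
Denominator 1 + z²/n = 1 + 3.841600/86 = 1.044670.
Center = (0.38372 + 0.022335)/1.044670 = 0.38869.
Radicand: p̂(1−p̂)/n + z²/(4n²) = 0.002749758 + 0.000129854 = 0.002879612.
Half-width = 1.960·√0.002879612/1.044670 = 0.10068.
So the interval runs from 0.2880 to 0.4894.

(0.2880, 0.4894)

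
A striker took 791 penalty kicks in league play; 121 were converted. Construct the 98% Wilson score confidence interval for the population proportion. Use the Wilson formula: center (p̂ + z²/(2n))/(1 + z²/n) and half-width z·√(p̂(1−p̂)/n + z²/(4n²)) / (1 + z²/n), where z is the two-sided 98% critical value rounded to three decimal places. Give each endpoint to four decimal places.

(0.1256, 0.1851)

Here p̂ = 121/791 = 0.15297 and z = 2.326 (z² = 5.410276).
1 + z²/n = 1.006840.
Center = (0.15297 + 0.003420)/1.006840 = 0.15533.
Radicand: p̂(1−p̂)/n + z²/(4n²) = 0.000163806 + 0.000002162 = 0.000165968.
Half-width = z·√(radicand)/denom = 2.326·0.012883/1.006840 = 0.02976.
So the interval runs from 0.1256 to 0.1851.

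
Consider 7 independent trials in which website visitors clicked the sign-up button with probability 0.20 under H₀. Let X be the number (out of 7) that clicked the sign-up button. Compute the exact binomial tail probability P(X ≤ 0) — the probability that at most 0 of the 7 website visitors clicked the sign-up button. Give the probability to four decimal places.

X is binomial with n = 7 and p = 0.20.
P(X ≤ 0) = C(7,0)·0.20^0·0.80^7.
= 0.209715 = 0.2097.

P = 0.2097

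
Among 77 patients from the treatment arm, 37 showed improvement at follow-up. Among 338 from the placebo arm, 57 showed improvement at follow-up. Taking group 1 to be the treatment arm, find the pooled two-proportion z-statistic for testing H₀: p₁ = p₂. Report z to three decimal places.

z = 5.901

Sample proportions: p̂₁ = 37/77 = 0.48052 and p̂₂ = 57/338 = 0.16864.
Pooled p̂ = (37+57)/(77+338) = 94/415 = 0.22651.
Pooled SE = √[0.1752010·0.01594559] ≈ 0.052855.
z = 0.31188/0.052855 = 5.901.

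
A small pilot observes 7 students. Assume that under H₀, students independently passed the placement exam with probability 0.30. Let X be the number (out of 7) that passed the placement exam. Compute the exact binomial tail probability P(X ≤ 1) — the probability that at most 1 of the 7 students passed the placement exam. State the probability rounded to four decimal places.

P = 0.3294

X ~ Binomial(n=7, p=0.30).
P(X ≤ 1) = C(7,0)·0.30^0·0.70^7 + C(7,1)·0.30^1·0.70^6.
= 0.082354 + 0.247063 = 0.3294.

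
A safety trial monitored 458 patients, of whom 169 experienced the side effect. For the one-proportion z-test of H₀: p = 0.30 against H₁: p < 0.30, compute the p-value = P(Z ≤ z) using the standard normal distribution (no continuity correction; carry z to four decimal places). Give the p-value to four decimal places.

Sample proportion p̂ = 169/458 = 0.36900.
Under H₀, SE = √(p₀(1−p₀)/n) = √(0.30·0.70/458) = √0.000458515 = 0.021413.
Test statistic (full precision, shown to 4 dp): z = (169/458 − 0.30)/SE₀ ≈ 3.2221.
p-value = P(Z ≤ z) with z = 3.2221 → 0.9994.

p-value = 0.9994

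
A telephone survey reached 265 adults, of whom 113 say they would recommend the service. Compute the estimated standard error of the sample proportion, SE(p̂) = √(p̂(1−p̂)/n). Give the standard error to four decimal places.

With x = 113 successes in n = 265, p̂ = 0.42642.
p̂(1−p̂) = 0.244586.
Dividing by n and taking the root: √0.000922966 = 0.0304.

SE = 0.0304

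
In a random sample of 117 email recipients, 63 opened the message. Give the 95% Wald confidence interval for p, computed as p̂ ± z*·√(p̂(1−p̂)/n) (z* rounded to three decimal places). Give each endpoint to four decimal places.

The sample proportion is 63/117 = 0.53846.
SE(p̂) = √(0.53846·0.46154/117) = 0.046088.
The 95% critical value is z* = 1.960.
Margin = 1.960·0.046088 = 0.09033.
CI: 0.53846 ± 0.09033 = (0.4481, 0.6288).

(0.4481, 0.6288)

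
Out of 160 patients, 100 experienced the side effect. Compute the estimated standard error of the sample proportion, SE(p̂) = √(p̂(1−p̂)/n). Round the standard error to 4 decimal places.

The sample proportion is 100/160 = 0.62500.
p̂(1−p̂) = 0.62500·0.37500 = 0.234375.
SE = √(0.234375/160) = √0.001464844 = 0.0383.

SE = 0.0383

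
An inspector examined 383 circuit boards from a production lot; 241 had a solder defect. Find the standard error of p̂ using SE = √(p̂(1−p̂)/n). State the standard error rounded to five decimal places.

SE = 0.02468

Sample proportion p̂ = 241/383 = 0.62924.
p̂(1−p̂) = 0.62924·0.37076 = 0.233297.
SE = √(0.233297/383) = √0.000609131 = 0.02468.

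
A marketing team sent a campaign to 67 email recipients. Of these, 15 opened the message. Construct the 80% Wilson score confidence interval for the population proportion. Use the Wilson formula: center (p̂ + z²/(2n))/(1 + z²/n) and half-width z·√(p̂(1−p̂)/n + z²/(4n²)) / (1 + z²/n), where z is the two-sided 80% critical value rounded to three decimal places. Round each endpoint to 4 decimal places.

Here p̂ = 15/67 = 0.22388 and z = 1.282 (z² = 1.643524).
1 + z²/n = 1.024530.
Center = (0.22388 + 0.012265)/1.024530 = 0.23049.
Radicand: p̂(1−p̂)/n + z²/(4n²) = 0.002593404 + 0.000091531 = 0.002684935.
Half-width = 1.282·√0.002684935/1.024530 = 0.06484.
Interval: 0.23049 ± 0.06484 → (0.1657, 0.2953).

(0.1657, 0.2953)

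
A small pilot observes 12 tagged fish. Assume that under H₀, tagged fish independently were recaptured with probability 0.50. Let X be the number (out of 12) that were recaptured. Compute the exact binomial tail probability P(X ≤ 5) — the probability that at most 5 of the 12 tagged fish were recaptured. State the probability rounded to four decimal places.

P = 0.3872

X is binomial with n = 12 and p = 0.50.
P(X ≤ 5) = Σ_{j=0}^{5} C(12,j)·0.50^j·0.50^{12−j}.
= 0.000244 + 0.002930 + 0.016113 + 0.053711 + 0.120850 + 0.193359 = 0.3872.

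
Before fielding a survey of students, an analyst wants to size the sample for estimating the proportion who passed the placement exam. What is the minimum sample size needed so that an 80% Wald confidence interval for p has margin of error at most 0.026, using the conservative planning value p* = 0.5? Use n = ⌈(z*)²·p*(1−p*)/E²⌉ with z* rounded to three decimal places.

n = 608

The 80% critical value is z* = 1.282.
p*(1−p*) = 0.50·0.50 = 0.2500.
(z*)²·p*(1−p*)/E² = 1.643524·0.2500/0.000676 = 607.812.
Rounding up, n = 608.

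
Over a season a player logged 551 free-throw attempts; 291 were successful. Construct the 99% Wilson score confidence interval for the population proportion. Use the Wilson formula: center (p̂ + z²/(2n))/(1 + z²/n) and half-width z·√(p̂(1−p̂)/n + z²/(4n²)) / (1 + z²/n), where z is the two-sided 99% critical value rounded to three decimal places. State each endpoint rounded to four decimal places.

(0.4733, 0.5823)

p̂ = 291/551 = 0.52813; z = 2.576, so z² = 6.635776.
1 + z²/n = 1.012043.
Adjusted center: (0.52813 + z²/(2n))/1.012043 = 0.52780.
Radicand: p̂(1−p̂)/n + z²/(4n²) = 0.000452284 + 0.000005464 = 0.000457748.
Half-width = z·√(radicand)/denom = 2.576·0.021395/1.012043 = 0.05446.
CI: 0.52780 ± 0.05446 = (0.4733, 0.5823).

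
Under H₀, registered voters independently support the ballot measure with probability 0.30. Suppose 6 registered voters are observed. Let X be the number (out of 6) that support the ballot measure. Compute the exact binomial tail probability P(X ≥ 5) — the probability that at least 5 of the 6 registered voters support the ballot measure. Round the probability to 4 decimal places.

X ~ Binomial(n=6, p=0.30).
P(X ≥ 5) = C(6,5)·0.30^5·0.70^1 + C(6,6)·0.30^6·0.70^0.
= 0.010206 + 0.000729 = 0.0109.

P = 0.0109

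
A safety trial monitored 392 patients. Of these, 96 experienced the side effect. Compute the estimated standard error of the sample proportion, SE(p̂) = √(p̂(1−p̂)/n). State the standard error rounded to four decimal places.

SE = 0.0217

p̂ = 96/392 = 0.24490.
p̂(1−p̂) = 0.184924.
Dividing by n and taking the root: √0.000471745 = 0.0217.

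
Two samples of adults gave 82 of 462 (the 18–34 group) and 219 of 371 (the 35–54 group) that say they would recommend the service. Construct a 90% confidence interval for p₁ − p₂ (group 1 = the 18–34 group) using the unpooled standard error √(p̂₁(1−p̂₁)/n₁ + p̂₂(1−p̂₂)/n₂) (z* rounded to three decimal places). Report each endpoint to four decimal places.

(-0.4640, -0.3616)

p̂₁ = 82/462 = 0.17749, p̂₂ = 219/371 = 0.59030; p̂₁ − p̂₂ = -0.41281.
Unpooled SE = √(p̂₁(1−p̂₁)/n₁ + p̂₂(1−p̂₂)/n₂) = √(0.000315989 + 0.000651877) = 0.031111.
z* = 1.645 at the 90% level. Margin of error = 0.05118.
So the interval runs from -0.4640 to -0.3616.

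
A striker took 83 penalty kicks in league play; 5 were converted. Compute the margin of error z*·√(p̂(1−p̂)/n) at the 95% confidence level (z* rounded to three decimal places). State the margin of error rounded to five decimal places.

Sample proportion p̂ = 5/83 = 0.06024.
SE(p̂) = √(0.06024·0.93976/83) = 0.026117.
The 95% critical value is z* = 1.960.
ME = 1.960·0.026117 = 0.05119.

ME = 0.05119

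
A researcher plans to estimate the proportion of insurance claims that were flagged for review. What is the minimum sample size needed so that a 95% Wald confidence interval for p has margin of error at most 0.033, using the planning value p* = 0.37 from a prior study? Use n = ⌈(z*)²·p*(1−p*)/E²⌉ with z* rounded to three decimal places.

z* = 1.960 at the 95% level.
p*(1−p*) = 0.37·0.63 = 0.2331.
Required n before rounding: 3.841600 × 0.2331 / 0.033² = 822.293.
Rounding up, n = 823.

n = 823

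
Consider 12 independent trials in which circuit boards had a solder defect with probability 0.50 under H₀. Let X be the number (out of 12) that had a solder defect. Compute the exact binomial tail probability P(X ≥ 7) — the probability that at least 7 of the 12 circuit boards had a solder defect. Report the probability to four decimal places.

P = 0.3872

X is binomial with n = 12 and p = 0.50.
P(X ≥ 7) = Σ_{j=7}^{12} C(12,j)·0.50^j·0.50^{12−j}.
= 0.193359 + 0.120850 + 0.053711 + 0.016113 + 0.002930 + 0.000244 = 0.3872.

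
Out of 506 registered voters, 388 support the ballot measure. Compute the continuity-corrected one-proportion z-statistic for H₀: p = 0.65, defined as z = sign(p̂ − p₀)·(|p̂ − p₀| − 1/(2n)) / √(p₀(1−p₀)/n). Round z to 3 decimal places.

The sample proportion is 388/506 = 0.76680. p̂ − p₀ = 0.116798.
1/(2n) = 0.000988.
Corrected numerator: |0.116798| − 0.000988 = 0.115810.
SE₀ = √(0.65·0.35/506) = 0.021204.
z = (+)0.115810/0.021204 = 5.462.

z = 5.462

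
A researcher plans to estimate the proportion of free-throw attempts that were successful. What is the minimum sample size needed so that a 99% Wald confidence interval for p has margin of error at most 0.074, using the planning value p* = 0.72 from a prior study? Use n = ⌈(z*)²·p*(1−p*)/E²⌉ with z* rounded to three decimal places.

n = 245

z* = 2.576 at the 99% level.
p*(1−p*) = 0.72·0.28 = 0.2016.
(z*)²·p*(1−p*)/E² = 6.635776·0.2016/0.005476 = 244.297.
⌈244.297⌉ = 245.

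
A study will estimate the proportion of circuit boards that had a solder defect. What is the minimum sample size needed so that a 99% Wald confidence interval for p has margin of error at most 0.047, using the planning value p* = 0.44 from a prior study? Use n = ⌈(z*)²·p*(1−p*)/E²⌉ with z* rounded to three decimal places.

The 99% critical value is z* = 2.576.
p*(1−p*) = 0.44·0.56 = 0.2464.
Required n before rounding: 6.635776 × 0.2464 / 0.047² = 740.179.
⌈740.179⌉ = 741.

n = 741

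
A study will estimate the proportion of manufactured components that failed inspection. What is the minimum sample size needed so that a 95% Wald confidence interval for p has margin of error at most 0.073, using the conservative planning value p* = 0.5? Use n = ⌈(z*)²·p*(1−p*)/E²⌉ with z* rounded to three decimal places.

n = 181

For 95% confidence, z* = 1.960.
p*(1−p*) = 0.2500.
Required n before rounding: 3.841600 × 0.2500 / 0.073² = 180.221.
Rounding up, n = 181.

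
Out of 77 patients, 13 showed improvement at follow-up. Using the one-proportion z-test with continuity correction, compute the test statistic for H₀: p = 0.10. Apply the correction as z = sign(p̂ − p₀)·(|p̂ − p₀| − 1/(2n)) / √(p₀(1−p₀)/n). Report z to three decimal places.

z = 1.823

The sample proportion is 13/77 = 0.16883. p̂ − p₀ = 0.068831.
Continuity correction 1/(2n) = 1/154 = 0.006494.
Corrected numerator: |0.068831| − 0.006494 = 0.062337.
SE₀ = √(0.10·0.90/77) = 0.034188.
z = +0.062337/0.034188 = 1.823.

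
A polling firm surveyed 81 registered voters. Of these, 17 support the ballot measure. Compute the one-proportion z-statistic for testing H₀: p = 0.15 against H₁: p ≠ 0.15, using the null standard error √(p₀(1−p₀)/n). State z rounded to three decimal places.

z = 1.509

p̂ = 17/81 = 0.20988.
SE₀ = √(0.15·0.85/81) = 0.039675.
z = (p̂ − p₀)/SE = (0.20988 − 0.15)/0.039675 = 1.509.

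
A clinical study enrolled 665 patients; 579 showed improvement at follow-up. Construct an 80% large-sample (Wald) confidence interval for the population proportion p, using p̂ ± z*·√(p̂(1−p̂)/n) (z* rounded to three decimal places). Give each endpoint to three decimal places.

The sample proportion is 579/665 = 0.87068.
Standard error of p̂: √(0.112599/665) = √0.000169321 = 0.013012.
For 80% confidence, z* = 1.282.
Margin of error: 1.282 × 0.013012 = 0.01668.
CI: 0.87068 ± 0.01668 = (0.854, 0.887).

(0.854, 0.887)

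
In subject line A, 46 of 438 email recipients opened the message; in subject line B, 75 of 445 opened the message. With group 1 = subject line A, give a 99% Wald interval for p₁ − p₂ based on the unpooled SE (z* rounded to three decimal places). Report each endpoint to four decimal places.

(-0.1228, -0.0042)

p̂₁ = 0.10502, p̂₂ = 0.16854, so the observed difference is -0.06352.
SE = √(0.000214596 + 0.000314907) = √0.000529503 = 0.023011.
z* = 2.576 at the 99% level. Margin = 2.576·0.023011 = 0.05928.
CI: -0.06352 ± 0.05928 = (-0.1228, -0.0042).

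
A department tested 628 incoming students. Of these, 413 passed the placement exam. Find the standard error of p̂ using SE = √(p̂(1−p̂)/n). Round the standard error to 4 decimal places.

Sample proportion p̂ = 413/628 = 0.65764.
p̂(1−p̂) = 0.65764·0.34236 = 0.225150.
Dividing by n and taking the root: √0.000358519 = 0.0189.

SE = 0.0189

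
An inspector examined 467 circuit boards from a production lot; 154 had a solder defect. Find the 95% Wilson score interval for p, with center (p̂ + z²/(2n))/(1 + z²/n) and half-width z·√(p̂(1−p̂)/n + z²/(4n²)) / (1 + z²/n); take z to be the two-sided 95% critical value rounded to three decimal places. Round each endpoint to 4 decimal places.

(0.2887, 0.3736)

Here p̂ = 154/467 = 0.32976 and z = 1.960 (z² = 3.841600).
Denominator 1 + z²/n = 1 + 3.841600/467 = 1.008226.
Adjusted center: (0.32976 + z²/(2n))/1.008226 = 0.33115.
Radicand: p̂(1−p̂)/n + z²/(4n²) = 0.000473276 + 0.000004404 = 0.000477680.
Half-width = 1.960·√0.000477680/1.008226 = 0.04249.
CI: 0.33115 ± 0.04249 = (0.2887, 0.3736).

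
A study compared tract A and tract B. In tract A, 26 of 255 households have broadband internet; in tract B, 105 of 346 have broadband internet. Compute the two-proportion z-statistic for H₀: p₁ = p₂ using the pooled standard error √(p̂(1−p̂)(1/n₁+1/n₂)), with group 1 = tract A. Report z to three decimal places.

Sample proportions: p̂₁ = 26/255 = 0.10196 and p̂₂ = 105/346 = 0.30347.
Pooled p̂ = (26+105)/(255+346) = 131/601 = 0.21797.
SE = √[p̂(1−p̂)(1/n₁+1/n₂)] = √[0.21797·0.78203·(1/255+1/346)] ≈ 0.034075.
z = -0.20151/0.034075 = -5.914.

z = -5.914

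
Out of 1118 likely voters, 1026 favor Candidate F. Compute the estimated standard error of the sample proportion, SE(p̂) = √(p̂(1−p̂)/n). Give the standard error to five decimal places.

SE = 0.00822

Sample proportion p̂ = 1026/1118 = 0.91771.
p̂(1−p̂) = 0.91771·0.08229 = 0.075518.
SE = √(0.075518/1118) = 0.00822.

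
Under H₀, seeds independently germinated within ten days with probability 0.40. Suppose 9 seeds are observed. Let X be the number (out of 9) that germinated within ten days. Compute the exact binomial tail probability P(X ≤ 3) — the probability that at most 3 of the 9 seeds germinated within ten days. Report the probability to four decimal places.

P = 0.4826

X is binomial with n = 9 and p = 0.40.
P(X ≤ 3) = C(9,0)·0.40^0·0.60^9 + C(9,1)·0.40^1·0.60^8 + C(9,2)·0.40^2·0.60^7 + C(9,3)·0.40^3·0.60^6.
= 0.010078 + 0.060466 + 0.161243 + 0.250823 = 0.4826.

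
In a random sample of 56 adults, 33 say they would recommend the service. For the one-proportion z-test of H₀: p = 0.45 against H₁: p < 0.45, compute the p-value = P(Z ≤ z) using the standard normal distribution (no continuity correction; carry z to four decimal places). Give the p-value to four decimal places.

The sample proportion is 33/56 = 0.58929.
Under H₀, SE = √(p₀(1−p₀)/n) = √(0.45·0.55/56) = √0.004419643 = 0.066480.
z = (p̂ − p₀)/SE = (33/56 − 0.45)/0.066480 ≈ 2.0951.
p-value = P(Z ≤ z) with z = 2.0951 → 0.9819.

p-value = 0.9819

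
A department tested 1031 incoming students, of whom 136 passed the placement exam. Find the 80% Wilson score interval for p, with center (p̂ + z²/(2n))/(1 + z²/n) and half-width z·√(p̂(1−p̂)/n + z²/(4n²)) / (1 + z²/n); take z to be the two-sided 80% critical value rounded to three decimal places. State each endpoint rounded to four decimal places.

p̂ = 136/1031 = 0.13191; z = 1.282, so z² = 1.643524.
1 + z²/n = 1.001594.
Center = (0.13191 + 0.000797)/1.001594 = 0.13250.
Radicand: p̂(1−p̂)/n + z²/(4n²) = 0.000111067 + 0.000000387 = 0.000111454.
Half-width = 1.282·√0.000111454/1.001594 = 0.01351.
CI: 0.13250 ± 0.01351 = (0.1190, 0.1460).

(0.1190, 0.1460)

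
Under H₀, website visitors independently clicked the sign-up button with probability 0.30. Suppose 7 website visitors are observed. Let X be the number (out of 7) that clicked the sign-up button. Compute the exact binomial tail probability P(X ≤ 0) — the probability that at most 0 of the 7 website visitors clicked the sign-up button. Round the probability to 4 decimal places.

X ~ Binomial(n=7, p=0.30).
P(X ≤ 0) = C(7,0)·0.30^0·0.70^7.
= 0.082354 = 0.0824.

P = 0.0824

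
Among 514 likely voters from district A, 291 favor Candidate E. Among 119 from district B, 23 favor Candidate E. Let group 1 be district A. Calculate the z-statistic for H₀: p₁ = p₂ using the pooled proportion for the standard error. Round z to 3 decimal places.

Sample proportions: p̂₁ = 291/514 = 0.56615 and p̂₂ = 23/119 = 0.19328.
Pooled p̂ = (291+23)/(514+119) = 314/633 = 0.49605.
SE = √[p̂(1−p̂)(1/n₁+1/n₂)] = √[0.49605·0.50395·(1/514+1/119)] ≈ 0.050863.
z = (p̂₁ − p̂₂)/SE = (0.56615 − 0.19328)/0.050863 = 0.37287/0.050863 = 7.331.

z = 7.331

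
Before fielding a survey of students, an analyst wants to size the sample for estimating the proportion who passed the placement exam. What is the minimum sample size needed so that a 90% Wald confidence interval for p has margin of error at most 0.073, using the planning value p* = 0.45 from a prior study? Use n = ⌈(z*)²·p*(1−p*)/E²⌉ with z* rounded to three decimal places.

The 90% critical value is z* = 1.645.
p*(1−p*) = 0.45·0.55 = 0.2475.
(z*)²·p*(1−p*)/E² = 2.706025·0.2475/0.005329 = 125.679.
⌈125.679⌉ = 126.

n = 126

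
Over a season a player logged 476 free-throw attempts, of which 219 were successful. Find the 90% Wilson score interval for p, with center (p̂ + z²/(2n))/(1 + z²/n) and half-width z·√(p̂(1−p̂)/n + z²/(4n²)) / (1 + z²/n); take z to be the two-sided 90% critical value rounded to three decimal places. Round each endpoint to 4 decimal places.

(0.4228, 0.4978)

p̂ = 219/476 = 0.46008; z = 1.645, so z² = 2.706025.
Denominator 1 + z²/n = 1 + 2.706025/476 = 1.005685.
Adjusted center: (0.46008 + z²/(2n))/1.005685 = 0.46031.
Radicand: p̂(1−p̂)/n + z²/(4n²) = 0.000521863 + 0.000002986 = 0.000524849.
Half-width = 1.645·√0.000524849/1.005685 = 0.03747.
Interval: 0.46031 ± 0.03747 → (0.4228, 0.4978).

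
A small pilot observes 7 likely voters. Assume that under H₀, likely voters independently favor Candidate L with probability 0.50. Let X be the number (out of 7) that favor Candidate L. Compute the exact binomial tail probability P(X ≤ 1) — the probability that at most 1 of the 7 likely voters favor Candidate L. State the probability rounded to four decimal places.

X ~ Binomial(n=7, p=0.50).
P(X ≤ 1) = C(7,0)·0.50^0·0.50^7 + C(7,1)·0.50^1·0.50^6.
= 0.007812 + 0.054688 = 0.0625.

P = 0.0625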